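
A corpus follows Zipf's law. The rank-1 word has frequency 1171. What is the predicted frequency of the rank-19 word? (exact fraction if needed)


Zipf's law: freq(rank) = f1 / rank
f1 = 1171, rank = 19
freq = 1171 / 19
GCD(1171, 19) = 1
Simplified: 1171/19

1171/19


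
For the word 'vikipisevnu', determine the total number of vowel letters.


Scanning each character of 'vikipisevnu':
  Position 1: 'v' -> consonant (running count: 0)
  Position 2: 'i' -> vowel (running count: 1)
  Position 3: 'k' -> consonant (running count: 1)
  Position 4: 'i' -> vowel (running count: 2)
  Position 5: 'p' -> consonant (running count: 2)
  Position 6: 'i' -> vowel (running count: 3)
  Position 7: 's' -> consonant (running count: 3)
  Position 8: 'e' -> vowel (running count: 4)
  Position 9: 'v' -> consonant (running count: 4)
  Position 10: 'n' -> consonant (running count: 4)
  Position 11: 'u' -> vowel (running count: 5)
Total vowels: 5

5


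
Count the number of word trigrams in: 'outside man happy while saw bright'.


Word trigrams from [6] words:
  Trigram 1: (outside man happy)
  Trigram 2: (man happy while)
  Trigram 3: (happy while saw)
  Trigram 4: (while saw bright)
Total word trigrams: 6 - 2 = 4

4


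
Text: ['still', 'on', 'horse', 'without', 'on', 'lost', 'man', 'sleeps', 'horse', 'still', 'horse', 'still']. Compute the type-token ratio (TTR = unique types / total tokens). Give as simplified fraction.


Tokens: 12
Unique types: ('horse', 'lost', 'man', 'on', 'sleeps', 'still', 'without') = 7
TTR = 7/12
Already in lowest terms.

7/12


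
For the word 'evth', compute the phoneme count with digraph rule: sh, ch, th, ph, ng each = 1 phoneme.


Parsing 'evth' greedily, digraphs first:
  'e' -> vowel phoneme (phonemes so far: 1)
  'v' -> consonant phoneme (phonemes so far: 2)
  'th' -> digraph (1 consonant phoneme) (phonemes so far: 3)
Total phonemes: 3

3


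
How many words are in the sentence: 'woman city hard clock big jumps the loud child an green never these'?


Counting words by splitting on spaces:
  Word 1: 'woman'
  Word 2: 'city'
  Word 3: 'hard'
  Word 4: 'clock'
  Word 5: 'big'
  Word 6: 'jumps'
  Word 7: 'the'
  Word 8: 'loud'
  Word 9: 'child'
  Word 10: 'an'
  Word 11: 'green'
  Word 12: 'never'
  Word 13: 'these'
Total words: 13

13


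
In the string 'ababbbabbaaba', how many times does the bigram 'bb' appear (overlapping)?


Scanning 'ababbbabbaaba' for bigram 'bb':
  Position 0: 'ab' -> no
  Position 1: 'ba' -> no
  Position 2: 'ab' -> no
  Position 3: 'bb' -> MATCH
  Position 4: 'bb' -> MATCH
  Position 5: 'ba' -> no
  Position 6: 'ab' -> no
  Position 7: 'bb' -> MATCH
  Position 8: 'ba' -> no
  Position 9: 'aa' -> no
  Position 10: 'ab' -> no
  Position 11: 'ba' -> no
Total matches: 3

3


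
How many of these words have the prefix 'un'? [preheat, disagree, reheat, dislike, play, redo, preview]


Checking each word for prefix 'un':
  'preheat' -> no (count: 0)
  'disagree' -> no (count: 0)
  'reheat' -> no (count: 0)
  'dislike' -> no (count: 0)
  'play' -> no (count: 0)
  'redo' -> no (count: 0)
  'preview' -> no (count: 0)
Total with prefix 'un': 0

0


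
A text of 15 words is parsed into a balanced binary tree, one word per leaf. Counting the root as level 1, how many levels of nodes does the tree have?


In a balanced binary tree with n leaves the deepest leaf is ceil(log2(n)) edges below the root,
so counting node levels inclusive of root and leaves gives ceil(log2(n)) + 1 levels.
log2(15) = 3.9069
ceil(3.9069) = 4
levels = 4 + 1 = 5

5


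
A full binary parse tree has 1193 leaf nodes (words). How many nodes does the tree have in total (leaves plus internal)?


Leaf nodes (terminals): 1193
Internal nodes = n - 1 = 1193 - 1 = 1192
Total = leaves + internal = 1193 + 1192 = 2385

2385


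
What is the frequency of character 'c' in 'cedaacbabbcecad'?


Scanning 'cedaacbabbcecad' for 'c':
  Position 0: 'c' -> MATCH (count: 1)
  Position 5: 'c' -> MATCH (count: 2)
  Position 10: 'c' -> MATCH (count: 3)
  Position 12: 'c' -> MATCH (count: 4)
Total occurrences of 'c': 4

4


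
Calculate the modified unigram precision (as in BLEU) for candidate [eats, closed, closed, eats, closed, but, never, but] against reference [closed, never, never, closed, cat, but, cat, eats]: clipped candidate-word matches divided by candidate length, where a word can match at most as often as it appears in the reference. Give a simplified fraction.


Reference word counts: {'but': 1, 'cat': 2, 'closed': 2, 'eats': 1, 'never': 2}
Checking each candidate word (with clipping):
  'eats' -> in reference (ref count 1, used 1/1) -> match (matches: 1)
  'closed' -> in reference (ref count 2, used 1/2) -> match (matches: 2)
  'closed' -> in reference (ref count 2, used 2/2) -> match (matches: 3)
  'eats' -> ref count 1 already used up (1/1) -> clipped, no match (matches: 3)
  'closed' -> ref count 2 already used up (2/2) -> clipped, no match (matches: 3)
  'but' -> in reference (ref count 1, used 1/1) -> match (matches: 4)
  'never' -> in reference (ref count 2, used 1/2) -> match (matches: 5)
  'but' -> ref count 1 already used up (1/1) -> clipped, no match (matches: 5)
Clipped matches: 5, Candidate length: 8
Precision = 5/8

5/8


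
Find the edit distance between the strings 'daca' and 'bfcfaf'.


Building DP table for s1='daca' (len 4) and s2='bfcfaf' (len 6):
       b  f  c  f  a  f
    0  1  2  3  4  5  6
  d 1  1  2  3  4  5  6
  a 2  2  2  3  4  4  5
  c 3  3  3  2  3  4  5
  a 4  4  4  3  3  3  4
Edit distance = dp[4][6] = 4

4


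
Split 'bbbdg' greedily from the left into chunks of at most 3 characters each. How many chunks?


'bbbdg' has 5 characters.
Chunking with max size 3:
  Chunk 1: 'bbb' (positions 0-2)
  Chunk 2: 'dg' (positions 3-4)
Total chunks: ceil(5 / 3) = 2

2


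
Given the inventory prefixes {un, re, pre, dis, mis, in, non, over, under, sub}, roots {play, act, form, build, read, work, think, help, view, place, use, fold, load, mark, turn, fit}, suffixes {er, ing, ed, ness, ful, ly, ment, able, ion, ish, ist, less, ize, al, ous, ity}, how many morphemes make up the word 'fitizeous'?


Segmenting 'fitizeous' against the inventory:
  'fit' -> root (morpheme 1)
  'ize' -> suffix (morpheme 2)
  'ous' -> suffix (morpheme 3)
Total morphemes: 3

3


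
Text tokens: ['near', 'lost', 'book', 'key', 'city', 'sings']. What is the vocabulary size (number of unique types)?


Listing all tokens and tracking unique types:
  Token 1: 'near' -> NEW (unique so far: 1)
  Token 2: 'lost' -> NEW (unique so far: 2)
  Token 3: 'book' -> NEW (unique so far: 3)
  Token 4: 'key' -> NEW (unique so far: 4)
  Token 5: 'city' -> NEW (unique so far: 5)
  Token 6: 'sings' -> NEW (unique so far: 6)
Unique types: ('book', 'city', 'key', 'lost', 'near', 'sings')
Vocabulary size: 6

6


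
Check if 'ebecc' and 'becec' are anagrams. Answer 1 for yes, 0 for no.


Sort characters of 'ebecc': 'bccee'
Sort characters of 'becec': 'bccee'
Sorted forms match -> they ARE anagrams
Result: 1

1


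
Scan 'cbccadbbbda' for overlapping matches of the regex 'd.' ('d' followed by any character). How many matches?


Pattern: d. means 'd' followed by any character.
Scanning 'cbccadbbbda' position-by-position:
  Pos 0: window 'cb' -> no
  Pos 1: window 'bc' -> no
  Pos 2: window 'cc' -> no
  Pos 3: window 'ca' -> no
  Pos 4: window 'ad' -> no
  Pos 5: window 'db' -> MATCH
  Pos 6: window 'bb' -> no
  Pos 7: window 'bb' -> no
  Pos 8: window 'bd' -> no
  Pos 9: window 'da' -> MATCH
  Pos 10: window 'a' -> no
Total matches: 2

2


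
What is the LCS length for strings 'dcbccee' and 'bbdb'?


DP table for LCS of 'dcbccee' and 'bbdb':
       b  b  d  b
    0  0  0  0  0
  d 0  0  0  1  1
  c 0  0  0  1  1
  b 0  1  1  1  2
  c 0  1  1  1  2
  c 0  1  1  1  2
  e 0  1  1  1  2
  e 0  1  1  1  2
LCS: 'db'
LCS length = 2

2


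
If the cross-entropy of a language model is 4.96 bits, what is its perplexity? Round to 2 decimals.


Perplexity formula: PP = 2^H
H = 4.96
PP = 2^4.96
Decompose: 2^4.96 = 2^4 * 2^0.96
2^4 = 16, 2^0.96 ~ 1.9453099
PP ~ 16 * 1.9453099 = 31.1249584
Rounded to 2 decimals: 31.12

31.12


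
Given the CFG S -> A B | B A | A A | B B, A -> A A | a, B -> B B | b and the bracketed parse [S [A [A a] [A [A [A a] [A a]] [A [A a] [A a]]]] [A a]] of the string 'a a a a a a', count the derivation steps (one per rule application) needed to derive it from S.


Every bracketed nonterminal node [X ...] in the tree is produced by exactly one rule application.
Reading the tree off as a leftmost derivation:
  Step 1: S  =>  A A   (applied S -> A A)
  Step 2: A A  =>  A A A   (applied A -> A A)
  Step 3: A A A  =>  a A A   (applied A -> a)
  Step 4: a A A  =>  a A A A   (applied A -> A A)
  Step 5: a A A A  =>  a A A A A   (applied A -> A A)
  Step 6: a A A A A  =>  a a A A A   (applied A -> a)
  Step 7: a a A A A  =>  a a a A A   (applied A -> a)
  Step 8: a a a A A  =>  a a a A A A   (applied A -> A A)
  Step 9: a a a A A A  =>  a a a a A A   (applied A -> a)
  Step 10: a a a a A A  =>  a a a a a A   (applied A -> a)
  Step 11: a a a a a A  =>  a a a a a a   (applied A -> a)
Final yield: a a a a a a
Total rewrite steps: 11

11


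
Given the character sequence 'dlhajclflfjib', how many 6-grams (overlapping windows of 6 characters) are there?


String 'dlhajclflfjib' has length L = 13.
Number of overlapping n-grams = L - n + 1
Substituting: 13 - 6 + 1 = 8

8


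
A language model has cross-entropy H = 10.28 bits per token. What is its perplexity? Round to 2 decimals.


Perplexity formula: PP = 2^H
H = 10.28
PP = 2^10.28
Decompose: 2^10.28 = 2^10 * 2^0.28
2^10 = 1024, 2^0.28 ~ 1.2141949
PP ~ 1024 * 1.2141949 = 1243.3355776
Rounded to 2 decimals: 1243.34

1243.34


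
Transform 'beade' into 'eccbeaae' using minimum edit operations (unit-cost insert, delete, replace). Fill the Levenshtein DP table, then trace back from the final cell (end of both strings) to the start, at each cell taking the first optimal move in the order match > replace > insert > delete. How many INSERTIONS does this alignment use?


Edit distance = 4. Backtracking from cell (5, 8) with preference match > replace > insert > delete,
then listing the resulting alignment 'beade' -> 'eccbeaae' left to right:
  Step 1: insert 'e' [insertion #1]
  Step 2: insert 'c' [insertion #2]
  Step 3: insert 'c' [insertion #3]
  Step 4: keep 'b'
  Step 5: keep 'e'
  Step 6: keep 'a'
  Step 7: replace d->a
  Step 8: keep 'e'
Total insertions: 3

3


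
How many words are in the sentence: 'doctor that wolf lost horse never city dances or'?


Counting words by splitting on spaces:
  Word 1: 'doctor'
  Word 2: 'that'
  Word 3: 'wolf'
  Word 4: 'lost'
  Word 5: 'horse'
  Word 6: 'never'
  Word 7: 'city'
  Word 8: 'dances'
  Word 9: 'or'
Total words: 9

9


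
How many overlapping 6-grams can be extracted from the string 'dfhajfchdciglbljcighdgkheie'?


String 'dfhajfchdciglbljcighdgkheie' has length L = 27.
Number of overlapping n-grams = L - n + 1
Substituting: 27 - 6 + 1 = 22

22


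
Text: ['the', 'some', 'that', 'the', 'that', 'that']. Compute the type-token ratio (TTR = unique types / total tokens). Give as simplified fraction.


Tokens: 6
Unique types: ('some', 'that', 'the') = 3
TTR = 3/6
Simplify: divide both by 3 -> 1/2
TTR = 1/2

1/2


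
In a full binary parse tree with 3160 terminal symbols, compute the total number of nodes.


Leaf nodes (terminals): 3160
Internal nodes = n - 1 = 3160 - 1 = 3159
Total = leaves + internal = 3160 + 3159 = 6319

6319


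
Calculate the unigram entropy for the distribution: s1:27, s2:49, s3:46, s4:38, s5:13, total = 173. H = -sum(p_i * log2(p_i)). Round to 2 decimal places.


Computing entropy H = -sum(p_i * log2(p_i)):
  s1: p = 27/173 = 0.1561, -p*log2(p) = 0.4182
  s2: p = 49/173 = 0.2832, -p*log2(p) = 0.5155
  s3: p = 46/173 = 0.2659, -p*log2(p) = 0.5081
  s4: p = 38/173 = 0.2197, -p*log2(p) = 0.4803
  s5: p = 13/173 = 0.0751, -p*log2(p) = 0.2806
H = sum of terms = 2.2027
Rounded to 2 decimals: 2.20

2.20


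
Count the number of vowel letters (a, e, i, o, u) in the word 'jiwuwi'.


Scanning each character of 'jiwuwi':
  Position 1: 'j' -> consonant (running count: 0)
  Position 2: 'i' -> vowel (running count: 1)
  Position 3: 'w' -> consonant (running count: 1)
  Position 4: 'u' -> vowel (running count: 2)
  Position 5: 'w' -> consonant (running count: 2)
  Position 6: 'i' -> vowel (running count: 3)
Total vowels: 3

3


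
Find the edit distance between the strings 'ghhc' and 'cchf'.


Building DP table for s1='ghhc' (len 4) and s2='cchf' (len 4):
       c  c  h  f
    0  1  2  3  4
  g 1  1  2  3  4
  h 2  2  2  2  3
  h 3  3  3  2  3
  c 4  3  3  3  3
Edit distance = dp[4][4] = 3

3


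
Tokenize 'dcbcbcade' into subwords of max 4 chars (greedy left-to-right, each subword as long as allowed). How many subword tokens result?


'dcbcbcade' has 9 characters.
Chunking with max size 4:
  Chunk 1: 'dcbc' (positions 0-3)
  Chunk 2: 'bcad' (positions 4-7)
  Chunk 3: 'e' (positions 8-8)
Total chunks: ceil(9 / 4) = 3

3


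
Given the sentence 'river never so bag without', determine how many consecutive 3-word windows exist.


Word trigrams from [5] words:
  Trigram 1: (river never so)
  Trigram 2: (never so bag)
  Trigram 3: (so bag without)
Total word trigrams: 5 - 2 = 3

3


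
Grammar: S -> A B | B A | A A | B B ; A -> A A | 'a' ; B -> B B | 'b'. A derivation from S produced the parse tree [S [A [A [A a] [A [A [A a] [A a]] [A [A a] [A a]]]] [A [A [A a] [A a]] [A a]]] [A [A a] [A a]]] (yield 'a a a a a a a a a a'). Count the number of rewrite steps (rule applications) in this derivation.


Every bracketed nonterminal node [X ...] in the tree is produced by exactly one rule application.
Reading the tree off as a leftmost derivation:
  Step 1: S  =>  A A   (applied S -> A A)
  Step 2: A A  =>  A A A   (applied A -> A A)
  Step 3: A A A  =>  A A A A   (applied A -> A A)
  Step 4: A A A A  =>  a A A A   (applied A -> a)
  Step 5: a A A A  =>  a A A A A   (applied A -> A A)
  Step 6: a A A A A  =>  a A A A A A   (applied A -> A A)
  Step 7: a A A A A A  =>  a a A A A A   (applied A -> a)
  Step 8: a a A A A A  =>  a a a A A A   (applied A -> a)
  Step 9: a a a A A A  =>  a a a A A A A   (applied A -> A A)
  Step 10: a a a A A A A  =>  a a a a A A A   (applied A -> a)
  Step 11: a a a a A A A  =>  a a a a a A A   (applied A -> a)
  Step 12: a a a a a A A  =>  a a a a a A A A   (applied A -> A A)
  Step 13: a a a a a A A A  =>  a a a a a A A A A   (applied A -> A A)
  Step 14: a a a a a A A A A  =>  a a a a a a A A A   (applied A -> a)
  Step 15: a a a a a a A A A  =>  a a a a a a a A A   (applied A -> a)
  Step 16: a a a a a a a A A  =>  a a a a a a a a A   (applied A -> a)
  Step 17: a a a a a a a a A  =>  a a a a a a a a A A   (applied A -> A A)
  Step 18: a a a a a a a a A A  =>  a a a a a a a a a A   (applied A -> a)
  Step 19: a a a a a a a a a A  =>  a a a a a a a a a a   (applied A -> a)
Final yield: a a a a a a a a a a
Total rewrite steps: 19

19


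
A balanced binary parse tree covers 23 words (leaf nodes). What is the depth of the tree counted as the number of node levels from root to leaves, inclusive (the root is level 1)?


In a balanced binary tree with n leaves the deepest leaf is ceil(log2(n)) edges below the root,
so counting node levels inclusive of root and leaves gives ceil(log2(n)) + 1 levels.
log2(23) = 4.5236
ceil(4.5236) = 5
levels = 5 + 1 = 6

6


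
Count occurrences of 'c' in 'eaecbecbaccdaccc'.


Scanning 'eaecbecbaccdaccc' for 'c':
  Position 3: 'c' -> MATCH (count: 1)
  Position 6: 'c' -> MATCH (count: 2)
  Position 9: 'c' -> MATCH (count: 3)
  Position 10: 'c' -> MATCH (count: 4)
  Position 13: 'c' -> MATCH (count: 5)
  Position 14: 'c' -> MATCH (count: 6)
  Position 15: 'c' -> MATCH (count: 7)
Total occurrences of 'c': 7

7


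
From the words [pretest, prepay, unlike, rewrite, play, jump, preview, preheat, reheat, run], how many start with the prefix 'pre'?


Checking each word for prefix 'pre':
  'pretest' -> YES, starts with 'pre' (count: 1)
  'prepay' -> YES, starts with 'pre' (count: 2)
  'unlike' -> no (count: 2)
  'rewrite' -> no (count: 2)
  'play' -> no (count: 2)
  'jump' -> no (count: 2)
  'preview' -> YES, starts with 'pre' (count: 3)
  'preheat' -> YES, starts with 'pre' (count: 4)
  'reheat' -> no (count: 4)
  'run' -> no (count: 4)
Total with prefix 'pre': 4

4


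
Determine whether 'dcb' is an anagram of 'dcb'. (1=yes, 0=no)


Sort characters of 'dcb': 'bcd'
Sort characters of 'dcb': 'bcd'
Sorted forms match -> they ARE anagrams
Result: 1

1


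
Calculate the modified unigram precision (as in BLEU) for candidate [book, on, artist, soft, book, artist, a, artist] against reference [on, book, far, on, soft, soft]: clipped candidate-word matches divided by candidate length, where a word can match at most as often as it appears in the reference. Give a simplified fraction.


Reference word counts: {'book': 1, 'far': 1, 'on': 2, 'soft': 2}
Checking each candidate word (with clipping):
  'book' -> in reference (ref count 1, used 1/1) -> match (matches: 1)
  'on' -> in reference (ref count 2, used 1/2) -> match (matches: 2)
  'artist' -> not in reference -> no match (matches: 2)
  'soft' -> in reference (ref count 2, used 1/2) -> match (matches: 3)
  'book' -> ref count 1 already used up (1/1) -> clipped, no match (matches: 3)
  'artist' -> not in reference -> no match (matches: 3)
  'a' -> not in reference -> no match (matches: 3)
  'artist' -> not in reference -> no match (matches: 3)
Clipped matches: 3, Candidate length: 8
Precision = 3/8

3/8


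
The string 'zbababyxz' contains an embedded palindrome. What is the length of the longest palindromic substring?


Scanning 'zbababyxz' for palindromic substrings.
Substring at positions 1-5: 'babab'.
Check: reverse('babab') = 'babab' -> palindrome confirmed.
Neighbouring characters ('z' / 'y') break symmetry, so it cannot extend further.
No longer palindromic substring exists; longest length = 5

5


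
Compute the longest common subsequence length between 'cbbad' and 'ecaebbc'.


DP table for LCS of 'cbbad' and 'ecaebbc':
       e  c  a  e  b  b  c
    0  0  0  0  0  0  0  0
  c 0  0  1  1  1  1  1  1
  b 0  0  1  1  1  2  2  2
  b 0  0  1  1  1  2  3  3
  a 0  0  1  2  2  2  3  3
  d 0  0  1  2  2  2  3  3
LCS: 'cbb'
LCS length = 3

3


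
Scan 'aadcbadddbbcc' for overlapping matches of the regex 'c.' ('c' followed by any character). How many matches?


Pattern: c. means 'c' followed by any character.
Scanning 'aadcbadddbbcc' position-by-position:
  Pos 0: window 'aa' -> no
  Pos 1: window 'ad' -> no
  Pos 2: window 'dc' -> no
  Pos 3: window 'cb' -> MATCH
  Pos 4: window 'ba' -> no
  Pos 5: window 'ad' -> no
  Pos 6: window 'dd' -> no
  Pos 7: window 'dd' -> no
  Pos 8: window 'db' -> no
  Pos 9: window 'bb' -> no
  Pos 10: window 'bc' -> no
  Pos 11: window 'cc' -> MATCH
  Pos 12: window 'c' -> no
Total matches: 2

2


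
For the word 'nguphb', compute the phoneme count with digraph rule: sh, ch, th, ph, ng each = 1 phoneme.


Parsing 'nguphb' greedily, digraphs first:
  'ng' -> digraph (1 consonant phoneme) (phonemes so far: 1)
  'u' -> vowel phoneme (phonemes so far: 2)
  'ph' -> digraph (1 consonant phoneme) (phonemes so far: 3)
  'b' -> consonant phoneme (phonemes so far: 4)
Total phonemes: 4

4


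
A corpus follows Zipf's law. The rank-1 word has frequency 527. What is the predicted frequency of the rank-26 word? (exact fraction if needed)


Zipf's law: freq(rank) = f1 / rank
f1 = 527, rank = 26
freq = 527 / 26
GCD(527, 26) = 1
Simplified: 527/26

527/26


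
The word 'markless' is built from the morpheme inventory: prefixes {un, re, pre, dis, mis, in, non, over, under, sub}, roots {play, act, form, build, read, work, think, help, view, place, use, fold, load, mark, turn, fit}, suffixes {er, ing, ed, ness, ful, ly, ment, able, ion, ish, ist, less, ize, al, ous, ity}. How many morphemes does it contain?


Segmenting 'markless' against the inventory:
  'mark' -> root (morpheme 1)
  'less' -> suffix (morpheme 2)
Total morphemes: 2

2


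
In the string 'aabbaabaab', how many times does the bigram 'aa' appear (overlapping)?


Scanning 'aabbaabaab' for bigram 'aa':
  Position 0: 'aa' -> MATCH
  Position 1: 'ab' -> no
  Position 2: 'bb' -> no
  Position 3: 'ba' -> no
  Position 4: 'aa' -> MATCH
  Position 5: 'ab' -> no
  Position 6: 'ba' -> no
  Position 7: 'aa' -> MATCH
  Position 8: 'ab' -> no
Total matches: 3

3


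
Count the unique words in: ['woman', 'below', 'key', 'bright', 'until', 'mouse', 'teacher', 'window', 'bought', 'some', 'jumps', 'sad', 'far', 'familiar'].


Listing all tokens and tracking unique types:
  Token 1: 'woman' -> NEW (unique so far: 1)
  Token 2: 'below' -> NEW (unique so far: 2)
  Token 3: 'key' -> NEW (unique so far: 3)
  Token 4: 'bright' -> NEW (unique so far: 4)
  Token 5: 'until' -> NEW (unique so far: 5)
  Token 6: 'mouse' -> NEW (unique so far: 6)
  Token 7: 'teacher' -> NEW (unique so far: 7)
  Token 8: 'window' -> NEW (unique so far: 8)
  Token 9: 'bought' -> NEW (unique so far: 9)
  Token 10: 'some' -> NEW (unique so far: 10)
  Token 11: 'jumps' -> NEW (unique so far: 11)
  Token 12: 'sad' -> NEW (unique so far: 12)
  Token 13: 'far' -> NEW (unique so far: 13)
  Token 14: 'familiar' -> NEW (unique so far: 14)
Unique types: ('below', 'bought', 'bright', 'familiar', 'far', 'jumps', 'key', 'mouse', 'sad', 'some', 'teacher', 'until', 'window', 'woman')
Vocabulary size: 14

14


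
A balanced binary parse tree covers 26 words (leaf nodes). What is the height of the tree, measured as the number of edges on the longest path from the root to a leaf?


In a balanced binary tree with n leaves the deepest leaf is ceil(log2(n)) edges below the root.
log2(26) = 4.7004
ceil(4.7004) = 5
height (edges) = 5

5


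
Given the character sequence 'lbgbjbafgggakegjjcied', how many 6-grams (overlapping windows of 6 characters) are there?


String 'lbgbjbafgggakegjjcied' has length L = 21.
Number of overlapping n-grams = L - n + 1
Substituting: 21 - 6 + 1 = 16

16


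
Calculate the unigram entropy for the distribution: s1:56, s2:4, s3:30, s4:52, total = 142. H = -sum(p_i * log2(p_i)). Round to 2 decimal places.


Computing entropy H = -sum(p_i * log2(p_i)):
  s1: p = 56/142 = 0.3944, -p*log2(p) = 0.5294
  s2: p = 4/142 = 0.0282, -p*log2(p) = 0.1451
  s3: p = 30/142 = 0.2113, -p*log2(p) = 0.4738
  s4: p = 52/142 = 0.3662, -p*log2(p) = 0.5307
H = sum of terms = 1.6790
Rounded to 2 decimals: 1.68

1.68


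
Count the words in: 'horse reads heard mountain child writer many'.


Counting words by splitting on spaces:
  Word 1: 'horse'
  Word 2: 'reads'
  Word 3: 'heard'
  Word 4: 'mountain'
  Word 5: 'child'
  Word 6: 'writer'
  Word 7: 'many'
Total words: 7

7


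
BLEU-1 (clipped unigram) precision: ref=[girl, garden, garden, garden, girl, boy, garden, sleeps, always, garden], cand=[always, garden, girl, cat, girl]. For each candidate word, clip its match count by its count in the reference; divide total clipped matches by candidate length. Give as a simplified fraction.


Reference word counts: {'always': 1, 'boy': 1, 'garden': 5, 'girl': 2, 'sleeps': 1}
Checking each candidate word (with clipping):
  'always' -> in reference (ref count 1, used 1/1) -> match (matches: 1)
  'garden' -> in reference (ref count 5, used 1/5) -> match (matches: 2)
  'girl' -> in reference (ref count 2, used 1/2) -> match (matches: 3)
  'cat' -> not in reference -> no match (matches: 3)
  'girl' -> in reference (ref count 2, used 2/2) -> match (matches: 4)
Clipped matches: 4, Candidate length: 5
Precision = 4/5

4/5


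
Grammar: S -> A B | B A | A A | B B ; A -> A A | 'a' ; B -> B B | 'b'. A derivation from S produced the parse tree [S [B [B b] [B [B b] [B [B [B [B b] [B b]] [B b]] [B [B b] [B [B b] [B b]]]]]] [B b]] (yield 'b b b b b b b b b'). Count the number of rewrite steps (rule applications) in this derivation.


Every bracketed nonterminal node [X ...] in the tree is produced by exactly one rule application.
Reading the tree off as a leftmost derivation:
  Step 1: S  =>  B B   (applied S -> B B)
  Step 2: B B  =>  B B B   (applied B -> B B)
  Step 3: B B B  =>  b B B   (applied B -> b)
  Step 4: b B B  =>  b B B B   (applied B -> B B)
  Step 5: b B B B  =>  b b B B   (applied B -> b)
  Step 6: b b B B  =>  b b B B B   (applied B -> B B)
  Step 7: b b B B B  =>  b b B B B B   (applied B -> B B)
  Step 8: b b B B B B  =>  b b B B B B B   (applied B -> B B)
  Step 9: b b B B B B B  =>  b b b B B B B   (applied B -> b)
  Step 10: b b b B B B B  =>  b b b b B B B   (applied B -> b)
  Step 11: b b b b B B B  =>  b b b b b B B   (applied B -> b)
  Step 12: b b b b b B B  =>  b b b b b B B B   (applied B -> B B)
  Step 13: b b b b b B B B  =>  b b b b b b B B   (applied B -> b)
  Step 14: b b b b b b B B  =>  b b b b b b B B B   (applied B -> B B)
  Step 15: b b b b b b B B B  =>  b b b b b b b B B   (applied B -> b)
  Step 16: b b b b b b b B B  =>  b b b b b b b b B   (applied B -> b)
  Step 17: b b b b b b b b B  =>  b b b b b b b b b   (applied B -> b)
Final yield: b b b b b b b b b
Total rewrite steps: 17

17


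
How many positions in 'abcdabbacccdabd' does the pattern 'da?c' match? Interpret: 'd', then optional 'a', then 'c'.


Pattern: da?c means 'd', then optional 'a', then 'c'.
Scanning 'abcdabbacccdabd' position-by-position:
  Pos 0: window 'abc' -> no
  Pos 1: window 'bcd' -> no
  Pos 2: window 'cda' -> no
  Pos 3: window 'dab' -> no
  Pos 4: window 'abb' -> no
  Pos 5: window 'bba' -> no
  Pos 6: window 'bac' -> no
  Pos 7: window 'acc' -> no
  Pos 8: window 'ccc' -> no
  Pos 9: window 'ccd' -> no
  Pos 10: window 'cda' -> no
  Pos 11: window 'dab' -> no
  Pos 12: window 'abd' -> no
  Pos 13: window 'bd' -> no
  Pos 14: window 'd' -> no
Total matches: 0

0


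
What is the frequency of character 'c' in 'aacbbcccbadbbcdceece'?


Scanning 'aacbbcccbadbbcdceece' for 'c':
  Position 2: 'c' -> MATCH (count: 1)
  Position 5: 'c' -> MATCH (count: 2)
  Position 6: 'c' -> MATCH (count: 3)
  Position 7: 'c' -> MATCH (count: 4)
  Position 13: 'c' -> MATCH (count: 5)
  Position 15: 'c' -> MATCH (count: 6)
  Position 18: 'c' -> MATCH (count: 7)
Total occurrences of 'c': 7

7


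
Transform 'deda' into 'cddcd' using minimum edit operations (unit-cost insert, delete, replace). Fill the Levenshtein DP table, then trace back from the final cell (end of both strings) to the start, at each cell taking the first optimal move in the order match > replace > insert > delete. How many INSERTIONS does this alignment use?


Edit distance = 4. Backtracking from cell (4, 5) with preference match > replace > insert > delete,
then listing the resulting alignment 'deda' -> 'cddcd' left to right:
  Step 1: insert 'c' [insertion #1]
  Step 2: keep 'd'
  Step 3: replace e->d
  Step 4: replace d->c
  Step 5: replace a->d
Total insertions: 1

1


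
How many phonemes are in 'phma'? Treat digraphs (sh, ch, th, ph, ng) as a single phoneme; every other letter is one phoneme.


Parsing 'phma' greedily, digraphs first:
  'ph' -> digraph (1 consonant phoneme) (phonemes so far: 1)
  'm' -> consonant phoneme (phonemes so far: 2)
  'a' -> vowel phoneme (phonemes so far: 3)
Total phonemes: 3

3


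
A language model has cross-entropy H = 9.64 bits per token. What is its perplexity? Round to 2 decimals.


Perplexity formula: PP = 2^H
H = 9.64
PP = 2^9.64
Decompose: 2^9.64 = 2^9 * 2^0.64
2^9 = 512, 2^0.64 ~ 1.5583292
PP ~ 512 * 1.5583292 = 797.8645504
Rounded to 2 decimals: 797.86

797.86


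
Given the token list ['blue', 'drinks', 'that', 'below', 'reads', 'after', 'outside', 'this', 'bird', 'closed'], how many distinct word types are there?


Listing all tokens and tracking unique types:
  Token 1: 'blue' -> NEW (unique so far: 1)
  Token 2: 'drinks' -> NEW (unique so far: 2)
  Token 3: 'that' -> NEW (unique so far: 3)
  Token 4: 'below' -> NEW (unique so far: 4)
  Token 5: 'reads' -> NEW (unique so far: 5)
  Token 6: 'after' -> NEW (unique so far: 6)
  Token 7: 'outside' -> NEW (unique so far: 7)
  Token 8: 'this' -> NEW (unique so far: 8)
  Token 9: 'bird' -> NEW (unique so far: 9)
  Token 10: 'closed' -> NEW (unique so far: 10)
Unique types: ('after', 'below', 'bird', 'blue', 'closed', 'drinks', 'outside', 'reads', 'that', 'this')
Vocabulary size: 10

10


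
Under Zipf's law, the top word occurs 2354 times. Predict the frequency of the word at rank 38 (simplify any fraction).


Zipf's law: freq(rank) = f1 / rank
f1 = 2354, rank = 38
freq = 2354 / 38
GCD(2354, 38) = 2
Simplified: 1177/19

1177/19


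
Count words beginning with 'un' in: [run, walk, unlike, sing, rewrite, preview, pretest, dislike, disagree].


Checking each word for prefix 'un':
  'run' -> no (count: 0)
  'walk' -> no (count: 0)
  'unlike' -> YES, starts with 'un' (count: 1)
  'sing' -> no (count: 1)
  'rewrite' -> no (count: 1)
  'preview' -> no (count: 1)
  'pretest' -> no (count: 1)
  'dislike' -> no (count: 1)
  'disagree' -> no (count: 1)
Total with prefix 'un': 1

1


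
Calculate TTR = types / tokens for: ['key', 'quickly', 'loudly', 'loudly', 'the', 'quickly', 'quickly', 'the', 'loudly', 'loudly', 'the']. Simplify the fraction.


Tokens: 11
Unique types: ('key', 'loudly', 'quickly', 'the') = 4
TTR = 4/11
Already in lowest terms.

4/11


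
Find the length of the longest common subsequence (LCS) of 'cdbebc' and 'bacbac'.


DP table for LCS of 'cdbebc' and 'bacbac':
       b  a  c  b  a  c
    0  0  0  0  0  0  0
  c 0  0  0  1  1  1  1
  d 0  0  0  1  1  1  1
  b 0  1  1  1  2  2  2
  e 0  1  1  1  2  2  2
  b 0  1  1  1  2  2  2
  c 0  1  1  2  2  2  3
LCS: 'cbc'
LCS length = 3

3


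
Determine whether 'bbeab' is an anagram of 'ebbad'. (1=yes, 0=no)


Sort characters of 'bbeab': 'abbbe'
Sort characters of 'ebbad': 'abbde'
Sorted forms differ -> they are NOT anagrams
Result: 0

0


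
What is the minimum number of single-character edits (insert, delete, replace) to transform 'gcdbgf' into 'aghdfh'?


Building DP table for s1='gcdbgf' (len 6) and s2='aghdfh' (len 6):
       a  g  h  d  f  h
    0  1  2  3  4  5  6
  g 1  1  1  2  3  4  5
  c 2  2  2  2  3  4  5
  d 3  3  3  3  2  3  4
  b 4  4  4  4  3  3  4
  g 5  5  4  5  4  4  4
  f 6  6  5  5  5  4  5
Edit distance = dp[6][6] = 5

5


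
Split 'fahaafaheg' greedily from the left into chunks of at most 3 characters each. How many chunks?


'fahaafaheg' has 10 characters.
Chunking with max size 3:
  Chunk 1: 'fah' (positions 0-2)
  Chunk 2: 'aaf' (positions 3-5)
  Chunk 3: 'ahe' (positions 6-8)
  Chunk 4: 'g' (positions 9-9)
Total chunks: ceil(10 / 3) = 4

4


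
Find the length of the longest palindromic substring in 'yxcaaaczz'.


Scanning 'yxcaaaczz' for palindromic substrings.
Substring at positions 2-6: 'caaac'.
Check: reverse('caaac') = 'caaac' -> palindrome confirmed.
Neighbouring characters ('x' / 'z') break symmetry, so it cannot extend further.
No longer palindromic substring exists; longest length = 5

5


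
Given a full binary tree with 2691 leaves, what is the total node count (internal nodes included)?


Leaf nodes (terminals): 2691
Internal nodes = n - 1 = 2691 - 1 = 2690
Total = leaves + internal = 2691 + 2690 = 5381

5381


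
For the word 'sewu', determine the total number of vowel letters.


Scanning each character of 'sewu':
  Position 1: 's' -> consonant (running count: 0)
  Position 2: 'e' -> vowel (running count: 1)
  Position 3: 'w' -> consonant (running count: 1)
  Position 4: 'u' -> vowel (running count: 2)
Total vowels: 2

2


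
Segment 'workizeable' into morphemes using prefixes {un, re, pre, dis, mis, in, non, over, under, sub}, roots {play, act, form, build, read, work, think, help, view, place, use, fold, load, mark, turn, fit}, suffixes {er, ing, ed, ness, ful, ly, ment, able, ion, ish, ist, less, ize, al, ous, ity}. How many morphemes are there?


Segmenting 'workizeable' against the inventory:
  'work' -> root (morpheme 1)
  'ize' -> suffix (morpheme 2)
  'able' -> suffix (morpheme 3)
Total morphemes: 3

3


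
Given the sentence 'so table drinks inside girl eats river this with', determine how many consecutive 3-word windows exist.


Word trigrams from [9] words:
  Trigram 1: (so table drinks)
  Trigram 2: (table drinks inside)
  Trigram 3: (drinks inside girl)
  Trigram 4: (inside girl eats)
  Trigram 5: (girl eats river)
  Trigram 6: (eats river this)
  Trigram 7: (river this with)
Total word trigrams: 9 - 2 = 7

7


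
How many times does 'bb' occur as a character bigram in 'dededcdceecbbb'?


Scanning 'dededcdceecbbb' for bigram 'bb':
  Position 0: 'de' -> no
  Position 1: 'ed' -> no
  Position 2: 'de' -> no
  Position 3: 'ed' -> no
  Position 4: 'dc' -> no
  Position 5: 'cd' -> no
  Position 6: 'dc' -> no
  Position 7: 'ce' -> no
  Position 8: 'ee' -> no
  Position 9: 'ec' -> no
  Position 10: 'cb' -> no
  Position 11: 'bb' -> MATCH
  Position 12: 'bb' -> MATCH
Total matches: 2

2


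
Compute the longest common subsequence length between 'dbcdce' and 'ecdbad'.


DP table for LCS of 'dbcdce' and 'ecdbad':
       e  c  d  b  a  d
    0  0  0  0  0  0  0
  d 0  0  0  1  1  1  1
  b 0  0  0  1  2  2  2
  c 0  0  1  1  2  2  2
  d 0  0  1  2  2  2  3
  c 0  0  1  2  2  2  3
  e 0  1  1  2  2  2  3
LCS: 'dbd'
LCS length = 3

3


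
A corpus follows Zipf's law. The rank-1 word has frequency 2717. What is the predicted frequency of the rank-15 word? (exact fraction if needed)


Zipf's law: freq(rank) = f1 / rank
f1 = 2717, rank = 15
freq = 2717 / 15
GCD(2717, 15) = 1
Simplified: 2717/15

2717/15


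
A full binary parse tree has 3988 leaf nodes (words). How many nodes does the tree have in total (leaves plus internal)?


Leaf nodes (terminals): 3988
Internal nodes = n - 1 = 3988 - 1 = 3987
Total = leaves + internal = 3988 + 3987 = 7975

7975


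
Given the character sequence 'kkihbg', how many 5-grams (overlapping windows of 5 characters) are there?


String 'kkihbg' has length L = 6.
Number of overlapping n-grams = L - n + 1
Substituting: 6 - 5 + 1 = 2

2


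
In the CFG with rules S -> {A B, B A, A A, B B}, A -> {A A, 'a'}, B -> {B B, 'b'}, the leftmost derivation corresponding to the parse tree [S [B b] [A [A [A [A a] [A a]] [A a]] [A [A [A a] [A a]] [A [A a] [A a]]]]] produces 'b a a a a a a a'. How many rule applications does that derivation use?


Every bracketed nonterminal node [X ...] in the tree is produced by exactly one rule application.
Reading the tree off as a leftmost derivation:
  Step 1: S  =>  B A   (applied S -> B A)
  Step 2: B A  =>  b A   (applied B -> b)
  Step 3: b A  =>  b A A   (applied A -> A A)
  Step 4: b A A  =>  b A A A   (applied A -> A A)
  Step 5: b A A A  =>  b A A A A   (applied A -> A A)
  Step 6: b A A A A  =>  b a A A A   (applied A -> a)
  Step 7: b a A A A  =>  b a a A A   (applied A -> a)
  Step 8: b a a A A  =>  b a a a A   (applied A -> a)
  Step 9: b a a a A  =>  b a a a A A   (applied A -> A A)
  Step 10: b a a a A A  =>  b a a a A A A   (applied A -> A A)
  Step 11: b a a a A A A  =>  b a a a a A A   (applied A -> a)
  Step 12: b a a a a A A  =>  b a a a a a A   (applied A -> a)
  Step 13: b a a a a a A  =>  b a a a a a A A   (applied A -> A A)
  Step 14: b a a a a a A A  =>  b a a a a a a A   (applied A -> a)
  Step 15: b a a a a a a A  =>  b a a a a a a a   (applied A -> a)
Final yield: b a a a a a a a
Total rewrite steps: 15

15


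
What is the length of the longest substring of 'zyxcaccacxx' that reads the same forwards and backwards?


Scanning 'zyxcaccacxx' for palindromic substrings.
Substring at positions 2-9: 'xcaccacx'.
Check: reverse('xcaccacx') = 'xcaccacx' -> palindrome confirmed.
Neighbouring characters ('y' / 'x') break symmetry, so it cannot extend further.
No longer palindromic substring exists; longest length = 8

8


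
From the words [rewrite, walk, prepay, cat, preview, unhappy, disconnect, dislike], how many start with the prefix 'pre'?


Checking each word for prefix 'pre':
  'rewrite' -> no (count: 0)
  'walk' -> no (count: 0)
  'prepay' -> YES, starts with 'pre' (count: 1)
  'cat' -> no (count: 1)
  'preview' -> YES, starts with 'pre' (count: 2)
  'unhappy' -> no (count: 2)
  'disconnect' -> no (count: 2)
  'dislike' -> no (count: 2)
Total with prefix 'pre': 2

2


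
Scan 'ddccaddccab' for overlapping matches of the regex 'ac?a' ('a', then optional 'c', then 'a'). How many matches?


Pattern: ac?a means 'a', then optional 'c', then 'a'.
Scanning 'ddccaddccab' position-by-position:
  Pos 0: window 'ddc' -> no
  Pos 1: window 'dcc' -> no
  Pos 2: window 'cca' -> no
  Pos 3: window 'cad' -> no
  Pos 4: window 'add' -> no
  Pos 5: window 'ddc' -> no
  Pos 6: window 'dcc' -> no
  Pos 7: window 'cca' -> no
  Pos 8: window 'cab' -> no
  Pos 9: window 'ab' -> no
  Pos 10: window 'b' -> no
Total matches: 0

0


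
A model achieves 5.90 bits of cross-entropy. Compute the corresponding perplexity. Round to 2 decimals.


Perplexity formula: PP = 2^H
H = 5.90
PP = 2^5.90
Decompose: 2^5.90 = 2^5 * 2^0.90
2^5 = 32, 2^0.90 ~ 1.8660660
PP ~ 32 * 1.8660660 = 59.7141120
Rounded to 2 decimals: 59.71

59.71


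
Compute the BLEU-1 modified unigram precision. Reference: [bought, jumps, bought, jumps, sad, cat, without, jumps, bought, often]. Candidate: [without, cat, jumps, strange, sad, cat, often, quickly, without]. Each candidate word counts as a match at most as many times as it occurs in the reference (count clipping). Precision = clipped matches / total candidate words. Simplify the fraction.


Reference word counts: {'bought': 3, 'cat': 1, 'jumps': 3, 'often': 1, 'sad': 1, 'without': 1}
Checking each candidate word (with clipping):
  'without' -> in reference (ref count 1, used 1/1) -> match (matches: 1)
  'cat' -> in reference (ref count 1, used 1/1) -> match (matches: 2)
  'jumps' -> in reference (ref count 3, used 1/3) -> match (matches: 3)
  'strange' -> not in reference -> no match (matches: 3)
  'sad' -> in reference (ref count 1, used 1/1) -> match (matches: 4)
  'cat' -> ref count 1 already used up (1/1) -> clipped, no match (matches: 4)
  'often' -> in reference (ref count 1, used 1/1) -> match (matches: 5)
  'quickly' -> not in reference -> no match (matches: 5)
  'without' -> ref count 1 already used up (1/1) -> clipped, no match (matches: 5)
Clipped matches: 5, Candidate length: 9
Precision = 5/9

5/9


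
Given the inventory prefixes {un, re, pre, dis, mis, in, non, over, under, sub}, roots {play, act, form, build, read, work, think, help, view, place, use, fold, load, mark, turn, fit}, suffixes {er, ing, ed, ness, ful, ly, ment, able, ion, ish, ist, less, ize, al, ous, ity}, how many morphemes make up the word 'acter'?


Segmenting 'acter' against the inventory:
  'act' -> root (morpheme 1)
  'er' -> suffix (morpheme 2)
Total morphemes: 2

2


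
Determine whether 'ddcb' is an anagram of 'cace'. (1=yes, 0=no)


Sort characters of 'ddcb': 'bcdd'
Sort characters of 'cace': 'acce'
Sorted forms differ -> they are NOT anagrams
Result: 0

0


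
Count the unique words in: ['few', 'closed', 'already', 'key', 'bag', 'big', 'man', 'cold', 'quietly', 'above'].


Listing all tokens and tracking unique types:
  Token 1: 'few' -> NEW (unique so far: 1)
  Token 2: 'closed' -> NEW (unique so far: 2)
  Token 3: 'already' -> NEW (unique so far: 3)
  Token 4: 'key' -> NEW (unique so far: 4)
  Token 5: 'bag' -> NEW (unique so far: 5)
  Token 6: 'big' -> NEW (unique so far: 6)
  Token 7: 'man' -> NEW (unique so far: 7)
  Token 8: 'cold' -> NEW (unique so far: 8)
  Token 9: 'quietly' -> NEW (unique so far: 9)
  Token 10: 'above' -> NEW (unique so far: 10)
Unique types: ('above', 'already', 'bag', 'big', 'closed', 'cold', 'few', 'key', 'man', 'quietly')
Vocabulary size: 10

10


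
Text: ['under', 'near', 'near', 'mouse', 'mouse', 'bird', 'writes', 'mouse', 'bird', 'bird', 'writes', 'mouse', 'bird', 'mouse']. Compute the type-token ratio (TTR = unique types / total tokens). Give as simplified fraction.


Tokens: 14
Unique types: ('bird', 'mouse', 'near', 'under', 'writes') = 5
TTR = 5/14
Already in lowest terms.

5/14
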